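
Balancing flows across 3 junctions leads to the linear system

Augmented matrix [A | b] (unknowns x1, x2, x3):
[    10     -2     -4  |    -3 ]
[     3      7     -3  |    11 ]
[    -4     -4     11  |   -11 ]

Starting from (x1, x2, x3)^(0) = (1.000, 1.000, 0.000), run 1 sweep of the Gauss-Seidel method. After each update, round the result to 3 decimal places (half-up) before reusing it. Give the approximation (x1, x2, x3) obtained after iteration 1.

(-0.100, 1.614, -0.449)

Iteration 1:
  x1 = (-3 - (-2)·1.000 - (-4)·0.000) / (10) = -0.100
  x2 = (11 - (3)·-0.100 - (-3)·0.000) / (7) = 1.614
  x3 = (-11 - (-4)·-0.100 - (-4)·1.614) / (11) = -0.449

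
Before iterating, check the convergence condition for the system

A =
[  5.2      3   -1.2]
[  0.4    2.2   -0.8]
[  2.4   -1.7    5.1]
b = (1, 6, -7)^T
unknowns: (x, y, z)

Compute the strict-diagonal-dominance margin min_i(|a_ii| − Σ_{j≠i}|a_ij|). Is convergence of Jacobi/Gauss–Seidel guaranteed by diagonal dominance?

1

row 1: |5.2| − (3+1.2) = 1
row 2: |2.2| − (0.4+0.8) = 1
row 3: |5.1| − (2.4+1.7) = 1
minimum over rows = 1 → strictly diagonally dominant (convergence guaranteed)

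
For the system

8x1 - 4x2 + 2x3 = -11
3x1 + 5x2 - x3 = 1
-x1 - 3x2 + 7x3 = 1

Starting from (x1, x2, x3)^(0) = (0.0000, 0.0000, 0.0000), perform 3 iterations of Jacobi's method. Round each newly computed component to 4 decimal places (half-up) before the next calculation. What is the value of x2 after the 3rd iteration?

0.9928

Iteration 1:
  x1 = (-11 - (-4)·0.0000 - (2)·0.0000) / (8) = -1.3750
  x2 = (1 - (3)·0.0000 - (-1)·0.0000) / (5) = 0.2000
  x3 = (1 - (-1)·0.0000 - (-3)·0.0000) / (7) = 0.1429
Iteration 2:
  x1 = (-11 - (-4)·0.2000 - (2)·0.1429) / (8) = -1.3107
  x2 = (1 - (3)·-1.3750 - (-1)·0.1429) / (5) = 1.0536
  x3 = (1 - (-1)·-1.3750 - (-3)·0.2000) / (7) = 0.0321
Iteration 3:
  x1 = (-11 - (-4)·1.0536 - (2)·0.0321) / (8) = -0.8562
  x2 = (1 - (3)·-1.3107 - (-1)·0.0321) / (5) = 0.9928
  x3 = (1 - (-1)·-1.3107 - (-3)·1.0536) / (7) = 0.4072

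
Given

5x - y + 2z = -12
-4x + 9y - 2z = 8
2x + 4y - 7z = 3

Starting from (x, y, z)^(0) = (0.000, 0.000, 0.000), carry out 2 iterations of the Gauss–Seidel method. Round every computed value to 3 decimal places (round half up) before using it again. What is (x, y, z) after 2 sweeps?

Iteration 1:
  x = (-12 - (-1)·0.000 - (2)·0.000) / (5) = -2.400
  y = (8 - (-4)·-2.400 - (-2)·0.000) / (9) = -0.178
  z = (3 - (2)·-2.400 - (4)·-0.178) / (-7) = -1.216
Iteration 2:
  x = (-12 - (-1)·-0.178 - (2)·-1.216) / (5) = -1.949
  y = (8 - (-4)·-1.949 - (-2)·-1.216) / (9) = -0.248
  z = (3 - (2)·-1.949 - (4)·-0.248) / (-7) = -1.127

(-1.949, -0.248, -1.127)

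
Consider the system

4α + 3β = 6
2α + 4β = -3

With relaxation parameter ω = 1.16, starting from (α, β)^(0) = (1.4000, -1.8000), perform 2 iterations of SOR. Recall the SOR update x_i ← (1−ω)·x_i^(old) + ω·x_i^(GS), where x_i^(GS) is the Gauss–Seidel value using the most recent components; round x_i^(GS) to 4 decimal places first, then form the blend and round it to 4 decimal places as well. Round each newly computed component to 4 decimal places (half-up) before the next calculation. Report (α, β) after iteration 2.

(3.3084, -2.4097)

Iteration 1:
  α: GS value = (6 - (3)·-1.8000) / (4) = 2.8500;  α ← (1−ω)·1.4000 + ω·2.8500 = 3.0820
  β: GS value = (-3 - (2)·3.0820) / (4) = -2.2910;  β ← (1−ω)·-1.8000 + ω·-2.2910 = -2.3696
Iteration 2:
  α: GS value = (6 - (3)·-2.3696) / (4) = 3.2772;  α ← (1−ω)·3.0820 + ω·3.2772 = 3.3084
  β: GS value = (-3 - (2)·3.3084) / (4) = -2.4042;  β ← (1−ω)·-2.3696 + ω·-2.4042 = -2.4097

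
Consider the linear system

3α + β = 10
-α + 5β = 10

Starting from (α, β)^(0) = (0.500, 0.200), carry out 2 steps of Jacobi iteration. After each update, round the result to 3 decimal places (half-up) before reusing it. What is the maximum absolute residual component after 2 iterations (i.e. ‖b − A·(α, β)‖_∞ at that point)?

0.632

Iteration 1:
  α = (10 - (1)·0.200) / (3) = 3.267
  β = (10 - (-1)·0.500) / (5) = 2.100
Iteration 2:
  α = (10 - (1)·2.100) / (3) = 2.633
  β = (10 - (-1)·3.267) / (5) = 2.653
Residual b − A·x = (-0.552, -0.632); ∞-norm = 0.632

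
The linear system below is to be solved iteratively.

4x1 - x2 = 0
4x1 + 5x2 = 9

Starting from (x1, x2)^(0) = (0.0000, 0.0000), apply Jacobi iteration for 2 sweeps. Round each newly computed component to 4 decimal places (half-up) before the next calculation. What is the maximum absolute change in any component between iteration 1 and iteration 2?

Iteration 1:
  x1 = (0 - (-1)·0.0000) / (4) = 0.0000
  x2 = (9 - (4)·0.0000) / (5) = 1.8000
Iteration 2:
  x1 = (0 - (-1)·1.8000) / (4) = 0.4500
  x2 = (9 - (4)·0.0000) / (5) = 1.8000
Change: (0.4500, 0.0000) → max |·| = 0.4500

0.4500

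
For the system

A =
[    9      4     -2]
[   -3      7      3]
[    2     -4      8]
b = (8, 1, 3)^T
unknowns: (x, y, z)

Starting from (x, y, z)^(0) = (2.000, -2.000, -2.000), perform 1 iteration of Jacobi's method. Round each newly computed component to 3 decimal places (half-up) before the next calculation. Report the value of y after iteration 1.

Iteration 1:
  x = (8 - (4)·-2.000 - (-2)·-2.000) / (9) = 1.333
  y = (1 - (-3)·2.000 - (3)·-2.000) / (7) = 1.857
  z = (3 - (2)·2.000 - (-4)·-2.000) / (8) = -1.125

1.857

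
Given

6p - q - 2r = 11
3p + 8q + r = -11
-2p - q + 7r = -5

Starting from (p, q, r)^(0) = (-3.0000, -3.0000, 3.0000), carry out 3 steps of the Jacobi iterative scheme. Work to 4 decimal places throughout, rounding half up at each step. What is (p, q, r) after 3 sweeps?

Iteration 1:
  p = (11 - (-1)·-3.0000 - (-2)·3.0000) / (6) = 2.3333
  q = (-11 - (3)·-3.0000 - (1)·3.0000) / (8) = -0.6250
  r = (-5 - (-2)·-3.0000 - (-1)·-3.0000) / (7) = -2.0000
Iteration 2:
  p = (11 - (-1)·-0.6250 - (-2)·-2.0000) / (6) = 1.0625
  q = (-11 - (3)·2.3333 - (1)·-2.0000) / (8) = -2.0000
  r = (-5 - (-2)·2.3333 - (-1)·-0.6250) / (7) = -0.1369
Iteration 3:
  p = (11 - (-1)·-2.0000 - (-2)·-0.1369) / (6) = 1.4544
  q = (-11 - (3)·1.0625 - (1)·-0.1369) / (8) = -1.7563
  r = (-5 - (-2)·1.0625 - (-1)·-2.0000) / (7) = -0.6964

(1.4544, -1.7563, -0.6964)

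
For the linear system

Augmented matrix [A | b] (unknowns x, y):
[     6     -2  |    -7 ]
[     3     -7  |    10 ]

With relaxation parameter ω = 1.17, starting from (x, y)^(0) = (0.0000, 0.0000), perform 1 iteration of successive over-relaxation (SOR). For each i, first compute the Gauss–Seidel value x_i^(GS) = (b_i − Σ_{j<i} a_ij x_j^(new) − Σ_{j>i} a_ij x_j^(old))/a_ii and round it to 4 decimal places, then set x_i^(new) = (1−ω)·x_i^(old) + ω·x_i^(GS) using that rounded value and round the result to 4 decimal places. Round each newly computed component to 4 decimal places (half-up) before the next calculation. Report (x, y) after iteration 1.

(-1.3650, -2.3559)

Iteration 1:
  x: GS value = (-7 - (-2)·0.0000) / (6) = -1.1667;  x ← (1−ω)·0.0000 + ω·-1.1667 = -1.3650
  y: GS value = (10 - (3)·-1.3650) / (-7) = -2.0136;  y ← (1−ω)·0.0000 + ω·-2.0136 = -2.3559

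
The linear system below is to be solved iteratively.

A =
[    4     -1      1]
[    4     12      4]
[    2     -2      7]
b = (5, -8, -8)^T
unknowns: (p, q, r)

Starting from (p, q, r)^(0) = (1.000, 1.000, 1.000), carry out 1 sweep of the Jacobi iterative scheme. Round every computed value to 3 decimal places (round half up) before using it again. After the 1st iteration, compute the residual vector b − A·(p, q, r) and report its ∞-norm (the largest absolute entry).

7.568

Iteration 1:
  p = (5 - (-1)·1.000 - (1)·1.000) / (4) = 1.250
  q = (-8 - (4)·1.000 - (4)·1.000) / (12) = -1.333
  r = (-8 - (2)·1.000 - (-2)·1.000) / (7) = -1.143
Residual b − A·x = (-0.190, 7.568, -5.165); ∞-norm = 7.568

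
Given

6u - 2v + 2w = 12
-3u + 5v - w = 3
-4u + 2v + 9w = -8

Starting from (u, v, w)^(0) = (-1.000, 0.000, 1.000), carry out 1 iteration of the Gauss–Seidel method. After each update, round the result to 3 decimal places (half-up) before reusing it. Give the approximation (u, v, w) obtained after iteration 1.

(1.667, 1.800, -0.548)

Iteration 1:
  u = (12 - (-2)·0.000 - (2)·1.000) / (6) = 1.667
  v = (3 - (-3)·1.667 - (-1)·1.000) / (5) = 1.800
  w = (-8 - (-4)·1.667 - (2)·1.800) / (9) = -0.548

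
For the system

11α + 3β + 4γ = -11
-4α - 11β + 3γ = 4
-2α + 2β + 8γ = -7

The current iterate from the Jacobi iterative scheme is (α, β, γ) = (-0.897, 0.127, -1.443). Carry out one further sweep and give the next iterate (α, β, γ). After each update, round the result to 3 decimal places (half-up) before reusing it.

(-0.510, -0.431, -1.131)

One sweep:
  α = (-11 - (3)·0.127 - (4)·-1.443) / (11) = -0.510
  β = (4 - (-4)·-0.897 - (3)·-1.443) / (-11) = -0.431
  γ = (-7 - (-2)·-0.897 - (2)·0.127) / (8) = -1.131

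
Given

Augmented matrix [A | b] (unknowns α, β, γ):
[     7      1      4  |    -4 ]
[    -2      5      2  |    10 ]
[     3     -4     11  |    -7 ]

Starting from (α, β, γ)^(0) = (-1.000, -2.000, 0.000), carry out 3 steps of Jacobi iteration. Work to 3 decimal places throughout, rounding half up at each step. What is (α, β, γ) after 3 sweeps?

Iteration 1:
  α = (-4 - (1)·-2.000 - (4)·0.000) / (7) = -0.286
  β = (10 - (-2)·-1.000 - (2)·0.000) / (5) = 1.600
  γ = (-7 - (3)·-1.000 - (-4)·-2.000) / (11) = -1.091
Iteration 2:
  α = (-4 - (1)·1.600 - (4)·-1.091) / (7) = -0.177
  β = (10 - (-2)·-0.286 - (2)·-1.091) / (5) = 2.322
  γ = (-7 - (3)·-0.286 - (-4)·1.600) / (11) = 0.023
Iteration 3:
  α = (-4 - (1)·2.322 - (4)·0.023) / (7) = -0.916
  β = (10 - (-2)·-0.177 - (2)·0.023) / (5) = 1.920
  γ = (-7 - (3)·-0.177 - (-4)·2.322) / (11) = 0.256

(-0.916, 1.920, 0.256)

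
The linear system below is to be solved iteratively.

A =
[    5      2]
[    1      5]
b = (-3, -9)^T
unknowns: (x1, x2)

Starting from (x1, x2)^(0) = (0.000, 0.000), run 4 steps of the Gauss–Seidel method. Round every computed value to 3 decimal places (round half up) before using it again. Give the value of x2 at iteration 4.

Iteration 1:
  x1 = (-3 - (2)·0.000) / (5) = -0.600
  x2 = (-9 - (1)·-0.600) / (5) = -1.680
Iteration 2:
  x1 = (-3 - (2)·-1.680) / (5) = 0.072
  x2 = (-9 - (1)·0.072) / (5) = -1.814
Iteration 3:
  x1 = (-3 - (2)·-1.814) / (5) = 0.126
  x2 = (-9 - (1)·0.126) / (5) = -1.825
Iteration 4:
  x1 = (-3 - (2)·-1.825) / (5) = 0.130
  x2 = (-9 - (1)·0.130) / (5) = -1.826

-1.826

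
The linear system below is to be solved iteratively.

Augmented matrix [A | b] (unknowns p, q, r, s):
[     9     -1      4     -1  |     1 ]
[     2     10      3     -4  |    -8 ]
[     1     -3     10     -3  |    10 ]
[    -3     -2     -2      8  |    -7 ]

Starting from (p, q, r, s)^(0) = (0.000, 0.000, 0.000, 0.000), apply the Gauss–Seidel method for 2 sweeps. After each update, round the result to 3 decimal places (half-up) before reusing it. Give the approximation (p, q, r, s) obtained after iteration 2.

(-0.405, -1.283, 0.400, -1.248)

Iteration 1:
  p = (1 - (-1)·0.000 - (4)·0.000 - (-1)·0.000) / (9) = 0.111
  q = (-8 - (2)·0.111 - (3)·0.000 - (-4)·0.000) / (10) = -0.822
  r = (10 - (1)·0.111 - (-3)·-0.822 - (-3)·0.000) / (10) = 0.742
  s = (-7 - (-3)·0.111 - (-2)·-0.822 - (-2)·0.742) / (8) = -0.853
Iteration 2:
  p = (1 - (-1)·-0.822 - (4)·0.742 - (-1)·-0.853) / (9) = -0.405
  q = (-8 - (2)·-0.405 - (3)·0.742 - (-4)·-0.853) / (10) = -1.283
  r = (10 - (1)·-0.405 - (-3)·-1.283 - (-3)·-0.853) / (10) = 0.400
  s = (-7 - (-3)·-0.405 - (-2)·-1.283 - (-2)·0.400) / (8) = -1.248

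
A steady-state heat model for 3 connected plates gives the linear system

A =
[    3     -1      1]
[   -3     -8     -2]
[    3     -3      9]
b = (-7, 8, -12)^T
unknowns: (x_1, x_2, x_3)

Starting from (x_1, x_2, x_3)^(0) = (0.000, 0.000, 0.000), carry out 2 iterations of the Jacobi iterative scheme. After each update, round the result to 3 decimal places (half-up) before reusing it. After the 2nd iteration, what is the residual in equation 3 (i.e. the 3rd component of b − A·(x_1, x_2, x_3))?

3.291

Iteration 1:
  x_1 = (-7 - (-1)·0.000 - (1)·0.000) / (3) = -2.333
  x_2 = (8 - (-3)·0.000 - (-2)·0.000) / (-8) = -1.000
  x_3 = (-12 - (3)·0.000 - (-3)·0.000) / (9) = -1.333
Iteration 2:
  x_1 = (-7 - (-1)·-1.000 - (1)·-1.333) / (3) = -2.222
  x_2 = (8 - (-3)·-2.333 - (-2)·-1.333) / (-8) = 0.208
  x_3 = (-12 - (3)·-2.333 - (-3)·-1.000) / (9) = -0.889
Residual b − A·x = (0.763, 1.220, 3.291)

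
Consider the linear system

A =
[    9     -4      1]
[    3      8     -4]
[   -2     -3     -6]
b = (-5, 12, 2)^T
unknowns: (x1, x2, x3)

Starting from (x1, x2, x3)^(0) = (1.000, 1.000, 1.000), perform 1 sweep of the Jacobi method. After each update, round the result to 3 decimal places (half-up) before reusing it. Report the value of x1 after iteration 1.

Iteration 1:
  x1 = (-5 - (-4)·1.000 - (1)·1.000) / (9) = -0.222
  x2 = (12 - (3)·1.000 - (-4)·1.000) / (8) = 1.625
  x3 = (2 - (-2)·1.000 - (-3)·1.000) / (-6) = -1.167

-0.222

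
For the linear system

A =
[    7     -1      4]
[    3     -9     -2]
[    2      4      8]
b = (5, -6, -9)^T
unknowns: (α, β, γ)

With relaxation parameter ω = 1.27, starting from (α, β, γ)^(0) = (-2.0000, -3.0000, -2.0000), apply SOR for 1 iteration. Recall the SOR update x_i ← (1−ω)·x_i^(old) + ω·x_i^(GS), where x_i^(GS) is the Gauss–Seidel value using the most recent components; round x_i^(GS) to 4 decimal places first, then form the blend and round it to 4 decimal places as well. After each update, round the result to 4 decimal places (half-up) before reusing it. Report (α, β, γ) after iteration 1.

(2.3543, 3.2178, -3.6796)

Iteration 1:
  α: GS value = (5 - (-1)·-3.0000 - (4)·-2.0000) / (7) = 1.4286;  α ← (1−ω)·-2.0000 + ω·1.4286 = 2.3543
  β: GS value = (-6 - (3)·2.3543 - (-2)·-2.0000) / (-9) = 1.8959;  β ← (1−ω)·-3.0000 + ω·1.8959 = 3.2178
  γ: GS value = (-9 - (2)·2.3543 - (4)·3.2178) / (8) = -3.3225;  γ ← (1−ω)·-2.0000 + ω·-3.3225 = -3.6796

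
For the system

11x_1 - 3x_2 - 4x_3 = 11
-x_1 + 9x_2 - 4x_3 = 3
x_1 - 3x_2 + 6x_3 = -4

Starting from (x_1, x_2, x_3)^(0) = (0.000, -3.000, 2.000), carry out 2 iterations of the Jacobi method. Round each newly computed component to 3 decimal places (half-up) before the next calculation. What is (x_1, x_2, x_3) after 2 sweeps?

Iteration 1:
  x_1 = (11 - (-3)·-3.000 - (-4)·2.000) / (11) = 0.909
  x_2 = (3 - (-1)·0.000 - (-4)·2.000) / (9) = 1.222
  x_3 = (-4 - (1)·0.000 - (-3)·-3.000) / (6) = -2.167
Iteration 2:
  x_1 = (11 - (-3)·1.222 - (-4)·-2.167) / (11) = 0.545
  x_2 = (3 - (-1)·0.909 - (-4)·-2.167) / (9) = -0.529
  x_3 = (-4 - (1)·0.909 - (-3)·1.222) / (6) = -0.207

(0.545, -0.529, -0.207)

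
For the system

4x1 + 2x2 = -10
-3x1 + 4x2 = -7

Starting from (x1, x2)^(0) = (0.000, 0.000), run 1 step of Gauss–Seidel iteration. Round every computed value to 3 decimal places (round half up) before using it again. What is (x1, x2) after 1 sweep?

(-2.500, -3.625)

Iteration 1:
  x1 = (-10 - (2)·0.000) / (4) = -2.500
  x2 = (-7 - (-3)·-2.500) / (4) = -3.625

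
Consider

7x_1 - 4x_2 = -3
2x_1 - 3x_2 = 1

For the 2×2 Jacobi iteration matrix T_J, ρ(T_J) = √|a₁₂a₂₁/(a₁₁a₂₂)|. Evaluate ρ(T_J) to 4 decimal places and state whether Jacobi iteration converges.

a₁₂a₂₁/(a₁₁a₂₂) = (-4)·(2) / ((7)·(-3)) = 0.380952
ρ = √|0.380952| = √0.380952 = 0.6172
ρ < 1, so Jacobi converges

0.6172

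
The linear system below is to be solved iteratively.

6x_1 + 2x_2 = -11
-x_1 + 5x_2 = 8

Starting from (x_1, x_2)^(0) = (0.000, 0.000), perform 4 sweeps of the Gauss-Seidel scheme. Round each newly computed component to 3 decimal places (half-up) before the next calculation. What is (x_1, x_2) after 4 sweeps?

Iteration 1:
  x_1 = (-11 - (2)·0.000) / (6) = -1.833
  x_2 = (8 - (-1)·-1.833) / (5) = 1.233
Iteration 2:
  x_1 = (-11 - (2)·1.233) / (6) = -2.244
  x_2 = (8 - (-1)·-2.244) / (5) = 1.151
Iteration 3:
  x_1 = (-11 - (2)·1.151) / (6) = -2.217
  x_2 = (8 - (-1)·-2.217) / (5) = 1.157
Iteration 4:
  x_1 = (-11 - (2)·1.157) / (6) = -2.219
  x_2 = (8 - (-1)·-2.219) / (5) = 1.156

(-2.219, 1.156)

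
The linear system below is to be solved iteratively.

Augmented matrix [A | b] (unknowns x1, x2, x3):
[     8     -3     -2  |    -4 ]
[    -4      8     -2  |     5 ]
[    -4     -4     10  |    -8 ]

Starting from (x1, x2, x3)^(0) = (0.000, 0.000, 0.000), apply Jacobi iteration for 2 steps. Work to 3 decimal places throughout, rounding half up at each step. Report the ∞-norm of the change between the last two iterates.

Iteration 1:
  x1 = (-4 - (-3)·0.000 - (-2)·0.000) / (8) = -0.500
  x2 = (5 - (-4)·0.000 - (-2)·0.000) / (8) = 0.625
  x3 = (-8 - (-4)·0.000 - (-4)·0.000) / (10) = -0.800
Iteration 2:
  x1 = (-4 - (-3)·0.625 - (-2)·-0.800) / (8) = -0.466
  x2 = (5 - (-4)·-0.500 - (-2)·-0.800) / (8) = 0.175
  x3 = (-8 - (-4)·-0.500 - (-4)·0.625) / (10) = -0.750
Change: (0.034, -0.450, 0.050) → max |·| = 0.450

0.450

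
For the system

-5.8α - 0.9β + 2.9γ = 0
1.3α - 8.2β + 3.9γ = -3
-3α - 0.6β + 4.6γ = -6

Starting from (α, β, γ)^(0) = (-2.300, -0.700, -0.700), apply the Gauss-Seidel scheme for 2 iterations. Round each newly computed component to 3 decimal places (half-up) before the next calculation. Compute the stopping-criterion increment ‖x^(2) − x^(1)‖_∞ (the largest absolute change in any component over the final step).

Iteration 1:
  α = (0 - (-0.9)·-0.700 - (2.9)·-0.700) / (-5.8) = -0.241
  β = (-3 - (1.3)·-0.241 - (3.9)·-0.700) / (-8.2) = -0.005
  γ = (-6 - (-3)·-0.241 - (-0.6)·-0.005) / (4.6) = -1.462
Iteration 2:
  α = (0 - (-0.9)·-0.005 - (2.9)·-1.462) / (-5.8) = -0.730
  β = (-3 - (1.3)·-0.730 - (3.9)·-1.462) / (-8.2) = -0.445
  γ = (-6 - (-3)·-0.730 - (-0.6)·-0.445) / (4.6) = -1.838
Change: (-0.489, -0.440, -0.376) → max |·| = 0.489

0.489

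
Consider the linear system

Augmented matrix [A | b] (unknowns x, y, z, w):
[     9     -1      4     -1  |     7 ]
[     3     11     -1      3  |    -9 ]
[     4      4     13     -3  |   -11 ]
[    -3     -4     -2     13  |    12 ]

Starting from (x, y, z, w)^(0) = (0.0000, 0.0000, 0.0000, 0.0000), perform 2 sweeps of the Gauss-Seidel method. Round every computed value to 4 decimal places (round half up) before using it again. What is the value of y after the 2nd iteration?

-1.3643

Iteration 1:
  x = (7 - (-1)·0.0000 - (4)·0.0000 - (-1)·0.0000) / (9) = 0.7778
  y = (-9 - (3)·0.7778 - (-1)·0.0000 - (3)·0.0000) / (11) = -1.0303
  z = (-11 - (4)·0.7778 - (4)·-1.0303 - (-3)·0.0000) / (13) = -0.7685
  w = (12 - (-3)·0.7778 - (-4)·-1.0303 - (-2)·-0.7685) / (13) = 0.6673
Iteration 2:
  x = (7 - (-1)·-1.0303 - (4)·-0.7685 - (-1)·0.6673) / (9) = 1.0790
  y = (-9 - (3)·1.0790 - (-1)·-0.7685 - (3)·0.6673) / (11) = -1.3643
  z = (-11 - (4)·1.0790 - (4)·-1.3643 - (-3)·0.6673) / (13) = -0.6044
  w = (12 - (-3)·1.0790 - (-4)·-1.3643 - (-2)·-0.6044) / (13) = 0.6593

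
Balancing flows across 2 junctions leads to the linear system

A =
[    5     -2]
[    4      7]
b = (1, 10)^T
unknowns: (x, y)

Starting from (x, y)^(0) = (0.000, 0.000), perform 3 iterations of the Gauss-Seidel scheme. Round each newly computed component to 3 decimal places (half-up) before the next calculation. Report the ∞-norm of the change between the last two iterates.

Iteration 1:
  x = (1 - (-2)·0.000) / (5) = 0.200
  y = (10 - (4)·0.200) / (7) = 1.314
Iteration 2:
  x = (1 - (-2)·1.314) / (5) = 0.726
  y = (10 - (4)·0.726) / (7) = 1.014
Iteration 3:
  x = (1 - (-2)·1.014) / (5) = 0.606
  y = (10 - (4)·0.606) / (7) = 1.082
Change: (-0.120, 0.068) → max |·| = 0.120

0.120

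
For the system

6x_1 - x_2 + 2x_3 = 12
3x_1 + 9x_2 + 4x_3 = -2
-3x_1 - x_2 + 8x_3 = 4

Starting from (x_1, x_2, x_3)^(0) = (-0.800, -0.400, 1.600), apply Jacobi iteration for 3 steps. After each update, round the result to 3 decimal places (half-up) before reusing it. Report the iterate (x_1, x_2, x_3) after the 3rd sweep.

Iteration 1:
  x_1 = (12 - (-1)·-0.400 - (2)·1.600) / (6) = 1.400
  x_2 = (-2 - (3)·-0.800 - (4)·1.600) / (9) = -0.667
  x_3 = (4 - (-3)·-0.800 - (-1)·-0.400) / (8) = 0.150
Iteration 2:
  x_1 = (12 - (-1)·-0.667 - (2)·0.150) / (6) = 1.839
  x_2 = (-2 - (3)·1.400 - (4)·0.150) / (9) = -0.756
  x_3 = (4 - (-3)·1.400 - (-1)·-0.667) / (8) = 0.942
Iteration 3:
  x_1 = (12 - (-1)·-0.756 - (2)·0.942) / (6) = 1.560
  x_2 = (-2 - (3)·1.839 - (4)·0.942) / (9) = -1.254
  x_3 = (4 - (-3)·1.839 - (-1)·-0.756) / (8) = 1.095

(1.560, -1.254, 1.095)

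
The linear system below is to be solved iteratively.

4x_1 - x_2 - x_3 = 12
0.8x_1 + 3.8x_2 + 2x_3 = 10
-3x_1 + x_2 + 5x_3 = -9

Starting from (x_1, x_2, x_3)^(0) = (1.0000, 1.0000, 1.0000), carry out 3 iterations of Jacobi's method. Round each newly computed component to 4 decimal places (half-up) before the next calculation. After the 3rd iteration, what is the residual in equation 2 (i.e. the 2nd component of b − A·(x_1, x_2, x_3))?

Iteration 1:
  x_1 = (12 - (-1)·1.0000 - (-1)·1.0000) / (4) = 3.5000
  x_2 = (10 - (0.8)·1.0000 - (2)·1.0000) / (3.8) = 1.8947
  x_3 = (-9 - (-3)·1.0000 - (1)·1.0000) / (5) = -1.4000
Iteration 2:
  x_1 = (12 - (-1)·1.8947 - (-1)·-1.4000) / (4) = 3.1237
  x_2 = (10 - (0.8)·3.5000 - (2)·-1.4000) / (3.8) = 2.6316
  x_3 = (-9 - (-3)·3.5000 - (1)·1.8947) / (5) = -0.0789
Iteration 3:
  x_1 = (12 - (-1)·2.6316 - (-1)·-0.0789) / (4) = 3.6382
  x_2 = (10 - (0.8)·3.1237 - (2)·-0.0789) / (3.8) = 2.0155
  x_3 = (-9 - (-3)·3.1237 - (1)·2.6316) / (5) = -0.4521
Residual b − A·x = (-0.9894, 0.3347, 2.1596)

0.3347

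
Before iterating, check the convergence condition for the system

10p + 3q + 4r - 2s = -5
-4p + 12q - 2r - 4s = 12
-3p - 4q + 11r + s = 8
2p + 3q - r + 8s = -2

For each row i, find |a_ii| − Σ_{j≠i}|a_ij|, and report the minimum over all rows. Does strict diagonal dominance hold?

1

row 1: |10| − (3+4+2) = 1
row 2: |12| − (4+2+4) = 2
row 3: |11| − (3+4+1) = 3
row 4: |8| − (2+3+1) = 2
minimum over rows = 1 → strictly diagonally dominant (convergence guaranteed)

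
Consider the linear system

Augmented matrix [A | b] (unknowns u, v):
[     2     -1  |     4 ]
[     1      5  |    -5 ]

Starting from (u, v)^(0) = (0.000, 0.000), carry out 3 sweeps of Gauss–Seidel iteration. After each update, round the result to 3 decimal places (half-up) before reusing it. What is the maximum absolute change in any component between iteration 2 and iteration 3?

Iteration 1:
  u = (4 - (-1)·0.000) / (2) = 2.000
  v = (-5 - (1)·2.000) / (5) = -1.400
Iteration 2:
  u = (4 - (-1)·-1.400) / (2) = 1.300
  v = (-5 - (1)·1.300) / (5) = -1.260
Iteration 3:
  u = (4 - (-1)·-1.260) / (2) = 1.370
  v = (-5 - (1)·1.370) / (5) = -1.274
Change: (0.070, -0.014) → max |·| = 0.070

0.070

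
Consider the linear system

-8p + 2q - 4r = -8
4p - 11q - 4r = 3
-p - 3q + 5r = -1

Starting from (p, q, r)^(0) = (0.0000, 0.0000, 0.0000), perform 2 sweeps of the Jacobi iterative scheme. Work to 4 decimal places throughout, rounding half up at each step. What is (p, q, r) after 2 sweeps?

Iteration 1:
  p = (-8 - (2)·0.0000 - (-4)·0.0000) / (-8) = 1.0000
  q = (3 - (4)·0.0000 - (-4)·0.0000) / (-11) = -0.2727
  r = (-1 - (-1)·0.0000 - (-3)·0.0000) / (5) = -0.2000
Iteration 2:
  p = (-8 - (2)·-0.2727 - (-4)·-0.2000) / (-8) = 1.0318
  q = (3 - (4)·1.0000 - (-4)·-0.2000) / (-11) = 0.1636
  r = (-1 - (-1)·1.0000 - (-3)·-0.2727) / (5) = -0.1636

(1.0318, 0.1636, -0.1636)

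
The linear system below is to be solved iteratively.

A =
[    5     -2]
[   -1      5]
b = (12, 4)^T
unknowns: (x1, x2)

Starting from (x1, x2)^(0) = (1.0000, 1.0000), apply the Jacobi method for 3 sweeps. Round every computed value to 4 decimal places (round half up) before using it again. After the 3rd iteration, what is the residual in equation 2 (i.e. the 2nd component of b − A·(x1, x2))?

0.1440

Iteration 1:
  x1 = (12 - (-2)·1.0000) / (5) = 2.8000
  x2 = (4 - (-1)·1.0000) / (5) = 1.0000
Iteration 2:
  x1 = (12 - (-2)·1.0000) / (5) = 2.8000
  x2 = (4 - (-1)·2.8000) / (5) = 1.3600
Iteration 3:
  x1 = (12 - (-2)·1.3600) / (5) = 2.9440
  x2 = (4 - (-1)·2.8000) / (5) = 1.3600
Residual b − A·x = (0.0000, 0.1440)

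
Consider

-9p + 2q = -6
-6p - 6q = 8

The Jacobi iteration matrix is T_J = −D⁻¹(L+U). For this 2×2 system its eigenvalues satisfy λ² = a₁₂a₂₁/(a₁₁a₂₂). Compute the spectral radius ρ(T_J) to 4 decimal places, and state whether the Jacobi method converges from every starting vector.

a₁₂a₂₁/(a₁₁a₂₂) = (2)·(-6) / ((-9)·(-6)) = -0.222222
ρ = √|-0.222222| = √0.222222 = 0.4714
ρ < 1, so Jacobi converges

0.4714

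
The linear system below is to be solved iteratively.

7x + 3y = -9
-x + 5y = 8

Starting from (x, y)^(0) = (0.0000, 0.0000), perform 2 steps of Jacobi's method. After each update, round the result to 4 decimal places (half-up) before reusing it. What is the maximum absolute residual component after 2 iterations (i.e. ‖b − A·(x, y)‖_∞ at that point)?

Iteration 1:
  x = (-9 - (3)·0.0000) / (7) = -1.2857
  y = (8 - (-1)·0.0000) / (5) = 1.6000
Iteration 2:
  x = (-9 - (3)·1.6000) / (7) = -1.9714
  y = (8 - (-1)·-1.2857) / (5) = 1.3429
Residual b − A·x = (0.7711, -0.6859); ∞-norm = 0.7711

0.7711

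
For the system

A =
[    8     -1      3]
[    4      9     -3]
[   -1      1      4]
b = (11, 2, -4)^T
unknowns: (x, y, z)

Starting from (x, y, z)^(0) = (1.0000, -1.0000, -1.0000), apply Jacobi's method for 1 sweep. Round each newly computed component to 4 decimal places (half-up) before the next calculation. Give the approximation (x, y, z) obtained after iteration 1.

Iteration 1:
  x = (11 - (-1)·-1.0000 - (3)·-1.0000) / (8) = 1.6250
  y = (2 - (4)·1.0000 - (-3)·-1.0000) / (9) = -0.5556
  z = (-4 - (-1)·1.0000 - (1)·-1.0000) / (4) = -0.5000

(1.6250, -0.5556, -0.5000)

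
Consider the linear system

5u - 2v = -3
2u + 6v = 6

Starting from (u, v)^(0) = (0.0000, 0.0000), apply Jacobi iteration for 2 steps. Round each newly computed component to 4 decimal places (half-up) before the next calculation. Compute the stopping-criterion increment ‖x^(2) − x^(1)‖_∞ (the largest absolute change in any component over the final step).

0.4000

Iteration 1:
  u = (-3 - (-2)·0.0000) / (5) = -0.6000
  v = (6 - (2)·0.0000) / (6) = 1.0000
Iteration 2:
  u = (-3 - (-2)·1.0000) / (5) = -0.2000
  v = (6 - (2)·-0.6000) / (6) = 1.2000
Change: (0.4000, 0.2000) → max |·| = 0.4000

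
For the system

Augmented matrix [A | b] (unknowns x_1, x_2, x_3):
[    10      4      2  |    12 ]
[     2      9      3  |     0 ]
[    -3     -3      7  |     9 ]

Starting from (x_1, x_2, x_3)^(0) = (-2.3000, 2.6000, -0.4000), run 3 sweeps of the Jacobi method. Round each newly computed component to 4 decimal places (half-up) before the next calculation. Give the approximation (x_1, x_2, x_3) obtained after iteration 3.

Iteration 1:
  x_1 = (12 - (4)·2.6000 - (2)·-0.4000) / (10) = 0.2400
  x_2 = (0 - (2)·-2.3000 - (3)·-0.4000) / (9) = 0.6444
  x_3 = (9 - (-3)·-2.3000 - (-3)·2.6000) / (7) = 1.4143
Iteration 2:
  x_1 = (12 - (4)·0.6444 - (2)·1.4143) / (10) = 0.6594
  x_2 = (0 - (2)·0.2400 - (3)·1.4143) / (9) = -0.5248
  x_3 = (9 - (-3)·0.2400 - (-3)·0.6444) / (7) = 1.6647
Iteration 3:
  x_1 = (12 - (4)·-0.5248 - (2)·1.6647) / (10) = 1.0770
  x_2 = (0 - (2)·0.6594 - (3)·1.6647) / (9) = -0.7014
  x_3 = (9 - (-3)·0.6594 - (-3)·-0.5248) / (7) = 1.3434

(1.0770, -0.7014, 1.3434)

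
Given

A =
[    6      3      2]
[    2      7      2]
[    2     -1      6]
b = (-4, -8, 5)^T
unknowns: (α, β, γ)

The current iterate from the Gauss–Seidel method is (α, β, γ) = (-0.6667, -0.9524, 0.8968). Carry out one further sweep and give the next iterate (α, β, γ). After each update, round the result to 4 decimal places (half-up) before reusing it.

One sweep:
  α = (-4 - (3)·-0.9524 - (2)·0.8968) / (6) = -0.4894
  β = (-8 - (2)·-0.4894 - (2)·0.8968) / (7) = -1.2593
  γ = (5 - (2)·-0.4894 - (-1)·-1.2593) / (6) = 0.7866

(-0.4894, -1.2593, 0.7866)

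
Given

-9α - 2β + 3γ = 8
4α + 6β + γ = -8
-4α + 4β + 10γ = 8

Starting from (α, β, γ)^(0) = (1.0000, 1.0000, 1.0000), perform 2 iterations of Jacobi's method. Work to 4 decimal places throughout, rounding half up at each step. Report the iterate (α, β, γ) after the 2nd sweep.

Iteration 1:
  α = (8 - (-2)·1.0000 - (3)·1.0000) / (-9) = -0.7778
  β = (-8 - (4)·1.0000 - (1)·1.0000) / (6) = -2.1667
  γ = (8 - (-4)·1.0000 - (4)·1.0000) / (10) = 0.8000
Iteration 2:
  α = (8 - (-2)·-2.1667 - (3)·0.8000) / (-9) = -0.1407
  β = (-8 - (4)·-0.7778 - (1)·0.8000) / (6) = -0.9481
  γ = (8 - (-4)·-0.7778 - (4)·-2.1667) / (10) = 1.3556

(-0.1407, -0.9481, 1.3556)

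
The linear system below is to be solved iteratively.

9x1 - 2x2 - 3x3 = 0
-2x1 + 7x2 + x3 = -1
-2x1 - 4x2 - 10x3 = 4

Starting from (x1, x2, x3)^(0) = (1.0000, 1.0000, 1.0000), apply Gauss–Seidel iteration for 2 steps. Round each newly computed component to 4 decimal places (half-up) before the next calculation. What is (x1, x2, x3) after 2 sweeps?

Iteration 1:
  x1 = (0 - (-2)·1.0000 - (-3)·1.0000) / (9) = 0.5556
  x2 = (-1 - (-2)·0.5556 - (1)·1.0000) / (7) = -0.1270
  x3 = (4 - (-2)·0.5556 - (-4)·-0.1270) / (-10) = -0.4603
Iteration 2:
  x1 = (0 - (-2)·-0.1270 - (-3)·-0.4603) / (9) = -0.1817
  x2 = (-1 - (-2)·-0.1817 - (1)·-0.4603) / (7) = -0.1290
  x3 = (4 - (-2)·-0.1817 - (-4)·-0.1290) / (-10) = -0.3121

(-0.1817, -0.1290, -0.3121)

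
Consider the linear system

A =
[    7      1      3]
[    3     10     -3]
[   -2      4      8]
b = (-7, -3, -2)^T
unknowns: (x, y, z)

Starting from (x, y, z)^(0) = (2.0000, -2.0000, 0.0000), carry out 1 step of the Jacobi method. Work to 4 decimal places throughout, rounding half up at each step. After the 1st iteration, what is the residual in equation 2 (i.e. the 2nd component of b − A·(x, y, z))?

11.8929

Iteration 1:
  x = (-7 - (1)·-2.0000 - (3)·0.0000) / (7) = -0.7143
  y = (-3 - (3)·2.0000 - (-3)·0.0000) / (10) = -0.9000
  z = (-2 - (-2)·2.0000 - (4)·-2.0000) / (8) = 1.2500
Residual b − A·x = (-4.8499, 11.8929, -9.8286)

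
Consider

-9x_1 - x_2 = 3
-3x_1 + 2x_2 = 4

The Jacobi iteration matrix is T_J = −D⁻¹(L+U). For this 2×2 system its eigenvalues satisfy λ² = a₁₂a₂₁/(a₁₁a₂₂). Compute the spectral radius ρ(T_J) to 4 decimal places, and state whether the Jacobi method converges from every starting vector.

a₁₂a₂₁/(a₁₁a₂₂) = (-1)·(-3) / ((-9)·(2)) = -0.166667
ρ = √|-0.166667| = √0.166667 = 0.4082
ρ < 1, so Jacobi converges

0.4082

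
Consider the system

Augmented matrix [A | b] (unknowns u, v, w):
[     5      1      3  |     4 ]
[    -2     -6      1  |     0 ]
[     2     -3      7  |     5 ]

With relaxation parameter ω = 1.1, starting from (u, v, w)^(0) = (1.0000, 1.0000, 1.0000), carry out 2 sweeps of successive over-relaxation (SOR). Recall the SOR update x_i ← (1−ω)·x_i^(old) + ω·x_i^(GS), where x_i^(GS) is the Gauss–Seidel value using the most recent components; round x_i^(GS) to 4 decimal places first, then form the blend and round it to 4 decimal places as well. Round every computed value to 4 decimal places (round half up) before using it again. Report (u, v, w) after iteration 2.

Iteration 1:
  u: GS value = (4 - (1)·1.0000 - (3)·1.0000) / (5) = 0.0000;  u ← (1−ω)·1.0000 + ω·0.0000 = -0.1000
  v: GS value = (0 - (-2)·-0.1000 - (1)·1.0000) / (-6) = 0.2000;  v ← (1−ω)·1.0000 + ω·0.2000 = 0.1200
  w: GS value = (5 - (2)·-0.1000 - (-3)·0.1200) / (7) = 0.7943;  w ← (1−ω)·1.0000 + ω·0.7943 = 0.7737
Iteration 2:
  u: GS value = (4 - (1)·0.1200 - (3)·0.7737) / (5) = 0.3118;  u ← (1−ω)·-0.1000 + ω·0.3118 = 0.3530
  v: GS value = (0 - (-2)·0.3530 - (1)·0.7737) / (-6) = 0.0113;  v ← (1−ω)·0.1200 + ω·0.0113 = 0.0004
  w: GS value = (5 - (2)·0.3530 - (-3)·0.0004) / (7) = 0.6136;  w ← (1−ω)·0.7737 + ω·0.6136 = 0.5976

(0.3530, 0.0004, 0.5976)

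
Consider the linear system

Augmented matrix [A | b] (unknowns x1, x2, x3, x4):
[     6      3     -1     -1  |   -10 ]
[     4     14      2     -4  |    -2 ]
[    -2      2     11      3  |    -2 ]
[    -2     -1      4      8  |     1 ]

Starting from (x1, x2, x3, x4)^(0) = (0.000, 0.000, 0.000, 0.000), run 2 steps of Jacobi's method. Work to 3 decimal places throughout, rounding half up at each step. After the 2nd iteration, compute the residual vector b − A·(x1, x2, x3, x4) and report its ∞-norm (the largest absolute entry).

Iteration 1:
  x1 = (-10 - (3)·0.000 - (-1)·0.000 - (-1)·0.000) / (6) = -1.667
  x2 = (-2 - (4)·0.000 - (2)·0.000 - (-4)·0.000) / (14) = -0.143
  x3 = (-2 - (-2)·0.000 - (2)·0.000 - (3)·0.000) / (11) = -0.182
  x4 = (1 - (-2)·0.000 - (-1)·0.000 - (4)·0.000) / (8) = 0.125
Iteration 2:
  x1 = (-10 - (3)·-0.143 - (-1)·-0.182 - (-1)·0.125) / (6) = -1.605
  x2 = (-2 - (4)·-1.667 - (2)·-0.182 - (-4)·0.125) / (14) = 0.395
  x3 = (-2 - (-2)·-1.667 - (2)·-0.143 - (3)·0.125) / (11) = -0.493
  x4 = (1 - (-2)·-1.667 - (-1)·-0.143 - (4)·-0.182) / (8) = -0.219
Residual b − A·x = (-2.267, -1.000, 0.080, 1.909); ∞-norm = 2.267

2.267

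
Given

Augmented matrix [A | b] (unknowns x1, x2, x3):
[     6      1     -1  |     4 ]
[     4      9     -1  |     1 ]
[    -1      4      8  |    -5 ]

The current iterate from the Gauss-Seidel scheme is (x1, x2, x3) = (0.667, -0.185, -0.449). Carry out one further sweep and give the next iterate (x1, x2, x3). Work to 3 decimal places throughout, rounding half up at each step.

(0.623, -0.216, -0.439)

One sweep:
  x1 = (4 - (1)·-0.185 - (-1)·-0.449) / (6) = 0.623
  x2 = (1 - (4)·0.623 - (-1)·-0.449) / (9) = -0.216
  x3 = (-5 - (-1)·0.623 - (4)·-0.216) / (8) = -0.439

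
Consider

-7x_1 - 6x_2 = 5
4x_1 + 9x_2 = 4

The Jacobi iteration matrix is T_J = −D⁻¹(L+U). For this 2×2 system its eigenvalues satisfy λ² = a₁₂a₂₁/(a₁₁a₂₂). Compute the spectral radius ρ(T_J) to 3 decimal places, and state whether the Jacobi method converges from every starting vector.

0.617

a₁₂a₂₁/(a₁₁a₂₂) = (-6)·(4) / ((-7)·(9)) = 0.380952
ρ = √|0.380952| = √0.380952 = 0.617
ρ < 1, so Jacobi converges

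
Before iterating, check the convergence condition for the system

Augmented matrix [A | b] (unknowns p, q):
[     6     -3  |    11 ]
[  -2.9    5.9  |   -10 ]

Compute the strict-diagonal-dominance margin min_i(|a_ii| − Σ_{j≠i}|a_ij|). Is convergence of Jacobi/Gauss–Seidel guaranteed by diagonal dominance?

3

row 1: |6| − (3) = 3
row 2: |5.9| − (2.9) = 3
minimum over rows = 3 → strictly diagonally dominant (convergence guaranteed)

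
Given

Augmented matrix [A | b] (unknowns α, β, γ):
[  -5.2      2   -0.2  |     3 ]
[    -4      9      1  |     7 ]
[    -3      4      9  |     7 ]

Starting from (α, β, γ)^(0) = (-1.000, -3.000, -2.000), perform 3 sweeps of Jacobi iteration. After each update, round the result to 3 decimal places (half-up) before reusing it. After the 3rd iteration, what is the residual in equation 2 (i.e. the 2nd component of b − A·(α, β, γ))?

Iteration 1:
  α = (3 - (2)·-3.000 - (-0.2)·-2.000) / (-5.2) = -1.654
  β = (7 - (-4)·-1.000 - (1)·-2.000) / (9) = 0.556
  γ = (7 - (-3)·-1.000 - (4)·-3.000) / (9) = 1.778
Iteration 2:
  α = (3 - (2)·0.556 - (-0.2)·1.778) / (-5.2) = -0.431
  β = (7 - (-4)·-1.654 - (1)·1.778) / (9) = -0.155
  γ = (7 - (-3)·-1.654 - (4)·0.556) / (9) = -0.021
Iteration 3:
  α = (3 - (2)·-0.155 - (-0.2)·-0.021) / (-5.2) = -0.636
  β = (7 - (-4)·-0.431 - (1)·-0.021) / (9) = 0.589
  γ = (7 - (-3)·-0.431 - (4)·-0.155) / (9) = 0.703
Residual b − A·x = (-1.345, -1.548, -3.591)

-1.548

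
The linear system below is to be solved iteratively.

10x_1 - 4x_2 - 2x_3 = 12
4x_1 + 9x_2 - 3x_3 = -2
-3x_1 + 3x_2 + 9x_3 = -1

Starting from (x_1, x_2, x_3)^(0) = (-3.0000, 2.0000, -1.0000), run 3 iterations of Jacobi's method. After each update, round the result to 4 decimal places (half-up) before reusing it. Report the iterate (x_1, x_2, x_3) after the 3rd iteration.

(0.6000, -0.6593, 0.8124)

Iteration 1:
  x_1 = (12 - (-4)·2.0000 - (-2)·-1.0000) / (10) = 1.8000
  x_2 = (-2 - (4)·-3.0000 - (-3)·-1.0000) / (9) = 0.7778
  x_3 = (-1 - (-3)·-3.0000 - (3)·2.0000) / (9) = -1.7778
Iteration 2:
  x_1 = (12 - (-4)·0.7778 - (-2)·-1.7778) / (10) = 1.1556
  x_2 = (-2 - (4)·1.8000 - (-3)·-1.7778) / (9) = -1.6148
  x_3 = (-1 - (-3)·1.8000 - (3)·0.7778) / (9) = 0.2296
Iteration 3:
  x_1 = (12 - (-4)·-1.6148 - (-2)·0.2296) / (10) = 0.6000
  x_2 = (-2 - (4)·1.1556 - (-3)·0.2296) / (9) = -0.6593
  x_3 = (-1 - (-3)·1.1556 - (3)·-1.6148) / (9) = 0.8124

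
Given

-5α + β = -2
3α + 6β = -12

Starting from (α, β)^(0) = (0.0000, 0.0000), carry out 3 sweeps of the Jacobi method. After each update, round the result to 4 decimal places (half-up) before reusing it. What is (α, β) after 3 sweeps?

(-0.0400, -2.0000)

Iteration 1:
  α = (-2 - (1)·0.0000) / (-5) = 0.4000
  β = (-12 - (3)·0.0000) / (6) = -2.0000
Iteration 2:
  α = (-2 - (1)·-2.0000) / (-5) = 0.0000
  β = (-12 - (3)·0.4000) / (6) = -2.2000
Iteration 3:
  α = (-2 - (1)·-2.2000) / (-5) = -0.0400
  β = (-12 - (3)·0.0000) / (6) = -2.0000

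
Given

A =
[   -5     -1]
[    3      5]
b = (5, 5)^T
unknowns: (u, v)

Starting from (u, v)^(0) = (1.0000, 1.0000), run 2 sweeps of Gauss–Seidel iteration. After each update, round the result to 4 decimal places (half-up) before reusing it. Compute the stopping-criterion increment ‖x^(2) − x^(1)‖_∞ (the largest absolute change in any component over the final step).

0.1440

Iteration 1:
  u = (5 - (-1)·1.0000) / (-5) = -1.2000
  v = (5 - (3)·-1.2000) / (5) = 1.7200
Iteration 2:
  u = (5 - (-1)·1.7200) / (-5) = -1.3440
  v = (5 - (3)·-1.3440) / (5) = 1.8064
Change: (-0.1440, 0.0864) → max |·| = 0.1440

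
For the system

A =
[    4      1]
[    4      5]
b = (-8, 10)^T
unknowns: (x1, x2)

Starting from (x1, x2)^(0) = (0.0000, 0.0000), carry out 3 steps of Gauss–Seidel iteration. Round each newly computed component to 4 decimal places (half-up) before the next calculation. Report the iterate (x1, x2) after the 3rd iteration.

Iteration 1:
  x1 = (-8 - (1)·0.0000) / (4) = -2.0000
  x2 = (10 - (4)·-2.0000) / (5) = 3.6000
Iteration 2:
  x1 = (-8 - (1)·3.6000) / (4) = -2.9000
  x2 = (10 - (4)·-2.9000) / (5) = 4.3200
Iteration 3:
  x1 = (-8 - (1)·4.3200) / (4) = -3.0800
  x2 = (10 - (4)·-3.0800) / (5) = 4.4640

(-3.0800, 4.4640)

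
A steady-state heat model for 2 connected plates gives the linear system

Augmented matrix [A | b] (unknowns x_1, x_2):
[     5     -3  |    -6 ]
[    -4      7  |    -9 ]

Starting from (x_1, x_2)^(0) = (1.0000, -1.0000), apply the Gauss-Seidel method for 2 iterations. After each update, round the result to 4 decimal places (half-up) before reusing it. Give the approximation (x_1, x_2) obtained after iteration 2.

(-2.5886, -2.7649)

Iteration 1:
  x_1 = (-6 - (-3)·-1.0000) / (5) = -1.8000
  x_2 = (-9 - (-4)·-1.8000) / (7) = -2.3143
Iteration 2:
  x_1 = (-6 - (-3)·-2.3143) / (5) = -2.5886
  x_2 = (-9 - (-4)·-2.5886) / (7) = -2.7649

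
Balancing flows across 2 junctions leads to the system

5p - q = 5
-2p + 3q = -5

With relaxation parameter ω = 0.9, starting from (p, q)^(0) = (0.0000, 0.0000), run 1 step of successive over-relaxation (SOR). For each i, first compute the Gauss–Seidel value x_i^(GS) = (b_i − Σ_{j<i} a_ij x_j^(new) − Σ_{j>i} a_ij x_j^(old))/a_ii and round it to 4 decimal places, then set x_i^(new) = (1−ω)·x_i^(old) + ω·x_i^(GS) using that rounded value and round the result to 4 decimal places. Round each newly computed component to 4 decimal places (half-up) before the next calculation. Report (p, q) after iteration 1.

(0.9000, -0.9600)

Iteration 1:
  p: GS value = (5 - (-1)·0.0000) / (5) = 1.0000;  p ← (1−ω)·0.0000 + ω·1.0000 = 0.9000
  q: GS value = (-5 - (-2)·0.9000) / (3) = -1.0667;  q ← (1−ω)·0.0000 + ω·-1.0667 = -0.9600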